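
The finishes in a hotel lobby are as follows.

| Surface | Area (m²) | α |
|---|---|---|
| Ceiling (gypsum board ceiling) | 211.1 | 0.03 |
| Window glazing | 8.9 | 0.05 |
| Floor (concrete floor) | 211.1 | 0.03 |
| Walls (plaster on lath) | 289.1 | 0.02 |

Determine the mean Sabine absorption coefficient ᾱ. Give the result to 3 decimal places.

S = Σ Sᵢ = 211.1 + 8.9 + 211.1 + 289.1 = 720.2 m².
Weighted sum Σ Sα = 18.893.
ᾱ = 18.893 / 720.2 = 0.026.

0.026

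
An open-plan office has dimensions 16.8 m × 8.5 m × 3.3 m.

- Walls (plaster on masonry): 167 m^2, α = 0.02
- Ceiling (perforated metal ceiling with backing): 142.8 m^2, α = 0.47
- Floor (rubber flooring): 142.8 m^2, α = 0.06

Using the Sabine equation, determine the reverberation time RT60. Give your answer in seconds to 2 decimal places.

0.96 sec

A = Σ Sᵢαᵢ = 167·0.02 + 142.8·0.47 + 142.8·0.06 = 79.024 sabins.
Volume V = 16.8 × 8.5 × 3.3 = 471.24 m³.
T = 0.161 V/A = 0.161·471.24/79.024 = 0.96 s.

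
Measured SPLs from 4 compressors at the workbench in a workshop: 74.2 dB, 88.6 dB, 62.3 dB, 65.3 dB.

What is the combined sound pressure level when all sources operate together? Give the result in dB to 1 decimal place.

Sum in the linear (power) domain: Σ 10^(Lᵢ/10) = 10^(74.2/10) + 10^(88.6/10) + 10^(62.3/10) + 10^(65.3/10) = 7.558e+08.
L_total = 10·log₁₀(7.558e+08) = 88.8 dB.

88.8 dB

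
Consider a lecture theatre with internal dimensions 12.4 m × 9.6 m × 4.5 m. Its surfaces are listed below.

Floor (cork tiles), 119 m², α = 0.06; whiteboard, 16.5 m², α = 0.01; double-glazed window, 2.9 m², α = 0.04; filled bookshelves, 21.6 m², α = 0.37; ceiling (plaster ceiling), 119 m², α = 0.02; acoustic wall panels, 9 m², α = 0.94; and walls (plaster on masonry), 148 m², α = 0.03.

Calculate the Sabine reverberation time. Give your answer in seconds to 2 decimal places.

Equivalent absorption area: A = 119×0.06 + 16.5×0.01 + 2.9×0.04 + 21.6×0.37 + 119×0.02 + 9×0.94 + 148×0.03 = 30.693 m².
Volume V = 12.4 × 9.6 × 4.5 = 535.68 m³.
Sabine: RT60 = 0.161 × 535.68 / 30.693 = 2.81 s.

2.81 sec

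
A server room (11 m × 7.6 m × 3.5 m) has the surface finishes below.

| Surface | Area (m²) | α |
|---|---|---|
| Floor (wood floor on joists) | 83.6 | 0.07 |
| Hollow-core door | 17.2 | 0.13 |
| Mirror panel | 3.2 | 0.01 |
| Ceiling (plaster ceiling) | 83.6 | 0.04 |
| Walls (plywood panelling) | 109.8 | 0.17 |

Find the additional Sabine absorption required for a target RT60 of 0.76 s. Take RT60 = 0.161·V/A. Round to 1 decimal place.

Total absorption A₁ = 83.6·0.07 + 17.2·0.13 + 3.2·0.01 + 83.6·0.04 + 109.8·0.17
  = 5.852 + 2.236 + 0.032 + 3.344 + 18.666 = 30.130 m² sabins.
For T = 0.76 s, need A₂ = 0.161·V/T = 0.161·292.6/0.76 = 61.985 sabins.
Additional absorption ΔA = 61.985 − 30.130 = 31.9 sabins.

31.9 sabins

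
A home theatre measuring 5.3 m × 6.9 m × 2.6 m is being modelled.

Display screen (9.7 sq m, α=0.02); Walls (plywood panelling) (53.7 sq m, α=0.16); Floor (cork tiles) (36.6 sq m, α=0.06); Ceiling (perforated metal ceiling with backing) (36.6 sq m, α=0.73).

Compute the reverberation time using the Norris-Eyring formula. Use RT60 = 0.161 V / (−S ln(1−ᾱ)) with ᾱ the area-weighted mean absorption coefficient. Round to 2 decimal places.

0.35 s

S = Σ Sᵢ = 136.6 sq m.
Absorption A = 9.7×0.02 + 53.7×0.16 + 36.6×0.06 + 36.6×0.73 = 37.700 sabins.
Mean coefficient ᾱ = A/S = 0.2760.
Eyring denominator: −S ln(1−ᾱ) = 44.117.
V = 5.3 × 6.9 × 2.6 = 95.082 m³.
RT60 = 0.161 × 95.082 / 44.117 = 0.35 s.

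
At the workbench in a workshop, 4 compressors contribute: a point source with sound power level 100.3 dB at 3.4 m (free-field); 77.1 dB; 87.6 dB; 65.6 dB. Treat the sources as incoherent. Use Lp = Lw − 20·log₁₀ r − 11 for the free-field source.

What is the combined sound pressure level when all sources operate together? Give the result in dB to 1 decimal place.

88.5 dB

Source at 3.4 m: Lp = 100.3 − 20·log₁₀(3.4) − 11 = 78.7 dB.
Converting to relative power and adding: 10^(78.7/10) + 10^(77.1/10) + 10^(87.6/10) + 10^(65.6/10) = 7.045e+08.
Back to dB: 10·log₁₀ Σ = 88.5 dB.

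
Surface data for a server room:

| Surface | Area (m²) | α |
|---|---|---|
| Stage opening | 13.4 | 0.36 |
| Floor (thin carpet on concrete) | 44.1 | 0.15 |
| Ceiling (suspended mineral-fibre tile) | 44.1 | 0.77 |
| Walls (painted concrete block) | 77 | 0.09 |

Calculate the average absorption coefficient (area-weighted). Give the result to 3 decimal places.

0.293

Total surface area S = 178.6 m².
Σ(Sᵢαᵢ) = 13.4*0.36 + 44.1*0.15 + 44.1*0.77 + 77*0.09 = 52.326.
ᾱ = A/S = 0.293.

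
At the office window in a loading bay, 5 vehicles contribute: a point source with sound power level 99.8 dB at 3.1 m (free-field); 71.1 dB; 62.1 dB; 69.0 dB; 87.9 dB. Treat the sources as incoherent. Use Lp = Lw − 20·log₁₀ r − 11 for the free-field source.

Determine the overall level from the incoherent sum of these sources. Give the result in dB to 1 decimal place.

88.6 dB

Source at 3.1 m: Lp = 99.8 − 20·log₁₀(3.1) − 11 = 79.0 dB.
Sum in the linear (power) domain: Σ 10^(Lᵢ/10) = 10^(79.0/10) + 10^(71.1/10) + 10^(62.1/10) + 10^(69.0/10) + 10^(87.9/10) = 7.185e+08.
L_total = 10·log₁₀(7.185e+08) = 88.6 dB.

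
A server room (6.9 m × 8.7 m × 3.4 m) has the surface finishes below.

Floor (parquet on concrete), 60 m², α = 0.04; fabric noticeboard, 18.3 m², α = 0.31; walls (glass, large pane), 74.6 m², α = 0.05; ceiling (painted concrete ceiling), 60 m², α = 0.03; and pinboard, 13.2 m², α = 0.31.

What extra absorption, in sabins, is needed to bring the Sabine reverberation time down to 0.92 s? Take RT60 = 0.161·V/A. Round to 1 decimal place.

Equivalent absorption area: A₁ = 60*0.04 + 18.3*0.31 + 74.6*0.05 + 60*0.03 + 13.2*0.31 = 17.695 m².
Target A₂ = 0.161·204.102/0.92 = 35.718 sabins (V = 204.102 m³).
ΔA = A₂ − A₁ = 35.718 − 17.695 = 18.0 sabins.

18.0 sabins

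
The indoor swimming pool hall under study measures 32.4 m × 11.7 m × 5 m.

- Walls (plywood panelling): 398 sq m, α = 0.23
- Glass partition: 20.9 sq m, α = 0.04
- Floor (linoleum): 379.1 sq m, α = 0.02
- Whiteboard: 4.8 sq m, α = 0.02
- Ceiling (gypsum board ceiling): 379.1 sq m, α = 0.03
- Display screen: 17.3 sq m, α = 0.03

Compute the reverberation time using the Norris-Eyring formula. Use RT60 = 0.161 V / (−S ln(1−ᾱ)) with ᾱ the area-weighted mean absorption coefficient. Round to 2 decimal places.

2.60 s

S = Σ Sᵢ = 1199.2 sq m.
Σ(Sᵢαᵢ) = 398·0.23 + 20.9·0.04 + 379.1·0.02 + 4.8·0.02 + 379.1·0.03 + 17.3·0.03 = 111.946.
ᾱ = 111.946 / 1199.2 = 0.0934.
−S·ln(1−ᾱ) = −1199.2 × ln(1 − 0.0934) = 117.586.
V = 32.4 × 11.7 × 5 = 1895.4 m³.
T = 0.161·V/[−S·ln(1−ᾱ)] = 0.161·1895.4/117.586 = 2.60 s.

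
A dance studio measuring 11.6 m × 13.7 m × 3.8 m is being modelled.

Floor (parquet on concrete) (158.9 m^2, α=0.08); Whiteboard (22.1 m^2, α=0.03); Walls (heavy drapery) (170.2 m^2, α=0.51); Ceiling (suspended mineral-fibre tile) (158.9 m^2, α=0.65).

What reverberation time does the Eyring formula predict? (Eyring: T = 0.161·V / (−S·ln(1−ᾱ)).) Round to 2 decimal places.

0.37 seconds

Total surface area S = 158.9 + 22.1 + 170.2 + 158.9 = 510.1 m^2.
Absorption A = 158.9×0.08 + 22.1×0.03 + 170.2×0.51 + 158.9×0.65 = 203.462 sabins.
ᾱ = 203.462 / 510.1 = 0.3989.
Eyring denominator: −S ln(1−ᾱ) = 259.638.
V = 11.6 × 13.7 × 3.8 = 603.896 m³.
RT60 = 0.161 × 603.896 / 259.638 = 0.37 s.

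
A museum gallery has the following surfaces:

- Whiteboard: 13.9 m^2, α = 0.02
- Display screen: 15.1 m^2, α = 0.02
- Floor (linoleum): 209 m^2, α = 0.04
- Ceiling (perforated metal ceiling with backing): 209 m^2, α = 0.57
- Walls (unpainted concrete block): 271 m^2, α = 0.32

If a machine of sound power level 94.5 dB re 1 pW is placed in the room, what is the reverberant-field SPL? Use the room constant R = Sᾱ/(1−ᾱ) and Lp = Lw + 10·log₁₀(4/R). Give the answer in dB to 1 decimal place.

Σ(Sᵢαᵢ) = 13.9·0.02 + 15.1·0.02 + 209·0.04 + 209·0.57 + 271·0.32 = 214.790; total area S = 718.0 m^2.
ᾱ = 214.790/718.0 = 0.2992; R = Sᾱ/(1−ᾱ) = 214.790/(1−0.2992) = 306.493 m^2.
Lp = 94.5 + 10·log₁₀(4/306.493) = 94.5 + (-18.84) = 75.7 dB.

75.7 dB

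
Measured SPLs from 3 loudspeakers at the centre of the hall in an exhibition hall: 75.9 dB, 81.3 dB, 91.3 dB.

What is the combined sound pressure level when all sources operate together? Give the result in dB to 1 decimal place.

Converting to relative power and adding: 10^(75.9/10) + 10^(81.3/10) + 10^(91.3/10) = 1.523e+09.
Back to dB: 10·log₁₀ Σ = 91.8 dB.

91.8 dB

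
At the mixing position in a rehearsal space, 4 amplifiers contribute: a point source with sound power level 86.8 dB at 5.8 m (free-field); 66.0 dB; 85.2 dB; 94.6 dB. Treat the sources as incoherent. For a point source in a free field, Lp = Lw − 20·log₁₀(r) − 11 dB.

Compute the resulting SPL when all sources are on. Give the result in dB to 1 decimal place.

Source at 5.8 m: Lp = 86.8 − 20·log₁₀(5.8) − 11 = 60.5 dB.
Sum in the linear (power) domain: Σ 10^(Lᵢ/10) = 10^(60.5/10) + 10^(66.0/10) + 10^(85.2/10) + 10^(94.6/10) = 3.22e+09.
Back to dB: 10·log₁₀ Σ = 95.1 dB.

95.1 dB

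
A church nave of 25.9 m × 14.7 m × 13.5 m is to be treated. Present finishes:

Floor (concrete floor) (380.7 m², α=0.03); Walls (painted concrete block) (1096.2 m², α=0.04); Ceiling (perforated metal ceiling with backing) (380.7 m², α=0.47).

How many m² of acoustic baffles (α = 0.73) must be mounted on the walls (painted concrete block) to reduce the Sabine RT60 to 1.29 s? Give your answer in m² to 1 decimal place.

Summing Sᵢαᵢ: 11.421 + 43.848 + 178.929 → A₁ = 234.198 sabins.
Required A₂ = 0.161·5139.855/1.29 = 641.486 sabins.
ΔA needed = 641.486 − 234.198 = 407.288 sabins.
Net gain per m²: Δα = 0.73 − 0.04 = 0.69.
Area = ΔA/Δα = 407.288/0.69 = 590.3 m².

590.3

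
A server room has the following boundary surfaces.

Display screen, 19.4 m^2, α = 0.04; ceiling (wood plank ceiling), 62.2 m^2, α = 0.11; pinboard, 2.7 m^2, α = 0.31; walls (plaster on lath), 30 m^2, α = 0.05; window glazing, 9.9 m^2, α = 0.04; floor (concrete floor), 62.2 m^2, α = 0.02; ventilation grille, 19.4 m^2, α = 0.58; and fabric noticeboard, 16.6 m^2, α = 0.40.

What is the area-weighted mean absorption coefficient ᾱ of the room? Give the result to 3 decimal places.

Total surface area S = 222.4 m^2.
Σ(Sᵢαᵢ) = 19.4·0.04 + 62.2·0.11 + 2.7·0.31 + 30·0.05 + 9.9·0.04 + 62.2·0.02 + 19.4·0.58 + 16.6·0.40 = 29.487.
ᾱ = A/S = 0.133.

0.133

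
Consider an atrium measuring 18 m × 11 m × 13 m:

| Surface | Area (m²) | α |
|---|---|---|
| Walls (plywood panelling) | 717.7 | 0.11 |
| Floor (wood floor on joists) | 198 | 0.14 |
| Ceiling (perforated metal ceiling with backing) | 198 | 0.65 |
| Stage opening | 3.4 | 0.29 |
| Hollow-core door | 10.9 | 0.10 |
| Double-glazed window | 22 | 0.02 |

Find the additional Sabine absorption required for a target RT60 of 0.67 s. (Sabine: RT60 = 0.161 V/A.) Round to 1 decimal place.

Summing Sᵢαᵢ: 78.947 + 27.720 + 128.700 + 0.986 + 1.090 + 0.440 → A₁ = 237.883 sabins.
Target A₂ = 0.161·2574/0.67 = 618.528 sabins (V = 2574 m³).
Shortfall: 618.528 − 237.883 = 380.6 sabins.

380.6 sabins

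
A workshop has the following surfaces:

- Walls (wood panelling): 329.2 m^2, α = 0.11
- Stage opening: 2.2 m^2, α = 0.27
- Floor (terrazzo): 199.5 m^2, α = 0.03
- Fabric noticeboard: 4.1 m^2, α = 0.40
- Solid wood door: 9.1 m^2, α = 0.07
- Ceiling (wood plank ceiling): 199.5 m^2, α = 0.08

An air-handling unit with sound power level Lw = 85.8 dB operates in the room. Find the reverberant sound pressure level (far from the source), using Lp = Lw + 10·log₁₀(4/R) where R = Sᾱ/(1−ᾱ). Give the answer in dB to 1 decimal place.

73.6 dB

Σ(Sᵢαᵢ) = 329.2·0.11 + 2.2·0.27 + 199.5·0.03 + 4.1·0.40 + 9.1·0.07 + 199.5·0.08 = 61.028; total area S = 743.6 m^2.
ᾱ = 61.028/743.6 = 0.0821; R = Sᾱ/(1−ᾱ) = 61.028/(1−0.0821) = 66.487 m^2.
Lp = Lw + 10 log₁₀(4/R) = 85.8 -12.21 = 73.6 dB.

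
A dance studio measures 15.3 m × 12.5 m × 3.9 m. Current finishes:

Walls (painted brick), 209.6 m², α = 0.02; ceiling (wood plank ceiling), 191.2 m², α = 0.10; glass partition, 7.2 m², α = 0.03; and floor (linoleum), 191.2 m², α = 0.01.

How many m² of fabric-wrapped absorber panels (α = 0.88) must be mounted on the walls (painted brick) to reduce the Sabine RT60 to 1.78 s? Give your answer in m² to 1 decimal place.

48.9

Equivalent absorption area: A₁ = 209.6*0.02 + 191.2*0.10 + 7.2*0.03 + 191.2*0.01 = 25.440 m².
V = 745.875 m³. Target absorption A₂ = 0.161 × 745.875 / 1.78 = 67.464 sabins.
ΔA needed = 67.464 − 25.440 = 42.024 sabins.
Each m² of panel replacing the walls (painted brick) adds (0.88 − 0.02) = 0.86 sabins.
Area = ΔA/Δα = 42.024/0.86 = 48.9 m².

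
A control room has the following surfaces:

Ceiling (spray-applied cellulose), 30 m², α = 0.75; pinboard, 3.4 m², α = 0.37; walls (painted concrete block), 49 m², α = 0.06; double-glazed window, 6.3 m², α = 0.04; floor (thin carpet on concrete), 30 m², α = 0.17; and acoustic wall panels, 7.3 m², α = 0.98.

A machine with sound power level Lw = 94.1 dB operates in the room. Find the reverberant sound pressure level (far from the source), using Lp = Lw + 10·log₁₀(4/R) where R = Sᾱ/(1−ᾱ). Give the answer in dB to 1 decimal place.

Σ(Sᵢαᵢ) = 30·0.75 + 3.4·0.37 + 49·0.06 + 6.3·0.04 + 30·0.17 + 7.3·0.98 = 39.204; total area S = 126.0 m².
ᾱ = 0.3111, so room constant R = A/(1−ᾱ) = 56.908 m².
Lp = Lw + 10 log₁₀(4/R) = 94.1 -11.53 = 82.6 dB.

82.6 dB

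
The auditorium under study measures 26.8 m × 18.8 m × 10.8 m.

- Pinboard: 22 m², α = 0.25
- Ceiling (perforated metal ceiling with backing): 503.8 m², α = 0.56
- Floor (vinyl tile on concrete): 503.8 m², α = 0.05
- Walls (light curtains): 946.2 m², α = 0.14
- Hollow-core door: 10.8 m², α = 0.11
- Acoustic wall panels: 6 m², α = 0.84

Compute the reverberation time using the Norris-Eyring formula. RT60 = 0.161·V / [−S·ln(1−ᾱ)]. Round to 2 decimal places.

1.71 s

Total surface area S = 22 + 503.8 + 503.8 + 946.2 + 10.8 + 6 = 1992.6 m².
Σ(Sᵢαᵢ) = 22·0.25 + 503.8·0.56 + 503.8·0.05 + 946.2·0.14 + 10.8·0.11 + 6·0.84 = 451.514.
Mean coefficient ᾱ = A/S = 0.2266.
Eyring denominator: −S ln(1−ᾱ) = 512.016.
V = 26.8 × 18.8 × 10.8 = 5441.472 m³.
RT60 = 0.161 × 5441.472 / 512.016 = 1.71 s.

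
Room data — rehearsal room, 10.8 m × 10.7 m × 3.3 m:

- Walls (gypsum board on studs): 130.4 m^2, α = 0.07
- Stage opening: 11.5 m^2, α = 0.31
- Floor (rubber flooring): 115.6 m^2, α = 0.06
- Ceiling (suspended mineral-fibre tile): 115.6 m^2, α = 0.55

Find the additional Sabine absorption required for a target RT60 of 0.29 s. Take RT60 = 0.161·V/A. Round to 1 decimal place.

Total absorption A₁ = 130.4×0.07 + 11.5×0.31 + 115.6×0.06 + 115.6×0.55
  = 9.128 + 3.565 + 6.936 + 63.580 = 83.209 m^2 sabins.
V = 381.348 m³. Required absorption A₂ = 0.161 × 381.348 / 0.29 = 211.714 sabins.
ΔA = A₂ − A₁ = 211.714 − 83.209 = 128.5 sabins.

128.5 sabins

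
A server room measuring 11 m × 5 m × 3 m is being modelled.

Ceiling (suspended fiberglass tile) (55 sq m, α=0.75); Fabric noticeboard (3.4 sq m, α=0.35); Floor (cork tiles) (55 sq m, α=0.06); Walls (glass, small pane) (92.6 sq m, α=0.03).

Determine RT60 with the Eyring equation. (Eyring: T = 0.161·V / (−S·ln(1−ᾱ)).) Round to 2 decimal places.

0.48 sec

S = Σ Sᵢ = 206.0 sq m.
Σ(Sᵢαᵢ) = 55·0.75 + 3.4·0.35 + 55·0.06 + 92.6·0.03 = 48.518.
Mean coefficient ᾱ = A/S = 0.2355.
−S·ln(1−ᾱ) = −206.0 × ln(1 − 0.2355) = 55.318.
V = 11 × 5 × 3 = 165 m³.
T = 0.161·V/[−S·ln(1−ᾱ)] = 0.161·165/55.318 = 0.48 s.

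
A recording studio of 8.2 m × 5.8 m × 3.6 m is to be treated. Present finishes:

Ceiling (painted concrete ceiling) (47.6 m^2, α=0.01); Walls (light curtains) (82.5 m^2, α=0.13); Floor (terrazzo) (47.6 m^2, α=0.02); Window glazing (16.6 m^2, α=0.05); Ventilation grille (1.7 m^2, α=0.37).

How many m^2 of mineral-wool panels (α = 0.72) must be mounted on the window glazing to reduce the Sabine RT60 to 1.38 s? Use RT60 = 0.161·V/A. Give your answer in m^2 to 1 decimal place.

Equivalent absorption area: A₁ = 47.6·0.01 + 82.5·0.13 + 47.6·0.02 + 16.6·0.05 + 1.7·0.37 = 13.612 m^2.
Required A₂ = 0.161·171.216/1.38 = 19.975 sabins.
Absorption to add: 19.975 − 13.612 = 6.363 sabins.
Net gain per m^2: Δα = 0.72 − 0.05 = 0.67.
Panel area = 6.363 / 0.67 = 9.5 m^2.

9.5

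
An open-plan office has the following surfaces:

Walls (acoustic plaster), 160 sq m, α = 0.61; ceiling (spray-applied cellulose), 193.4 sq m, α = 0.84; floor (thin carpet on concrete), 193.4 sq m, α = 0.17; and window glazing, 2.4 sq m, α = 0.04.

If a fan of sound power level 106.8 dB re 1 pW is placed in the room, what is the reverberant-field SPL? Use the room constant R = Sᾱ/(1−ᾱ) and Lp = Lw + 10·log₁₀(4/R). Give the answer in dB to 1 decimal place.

A = 293.030 sabins; S = 549.2 sq m.
ᾱ = 293.030/549.2 = 0.5336; R = Sᾱ/(1−ᾱ) = 293.030/(1−0.5336) = 628.280 sq m.
Lp = Lw + 10 log₁₀(4/R) = 106.8 -21.96 = 84.8 dB.

84.8 dB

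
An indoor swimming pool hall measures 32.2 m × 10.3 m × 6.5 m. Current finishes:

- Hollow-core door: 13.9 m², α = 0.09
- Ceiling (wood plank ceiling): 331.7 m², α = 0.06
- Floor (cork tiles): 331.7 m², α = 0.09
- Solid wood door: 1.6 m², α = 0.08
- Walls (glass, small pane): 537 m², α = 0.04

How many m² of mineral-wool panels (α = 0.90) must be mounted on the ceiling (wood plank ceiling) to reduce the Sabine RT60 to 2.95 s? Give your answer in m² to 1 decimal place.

Total absorption A₁ = 13.9·0.09 + 331.7·0.06 + 331.7·0.09 + 1.6·0.08 + 537·0.04
  = 1.251 + 19.902 + 29.853 + 0.128 + 21.480 = 72.614 m² sabins.
Required A₂ = 0.161·2155.79/2.95 = 117.655 sabins.
Absorption to add: 117.655 − 72.614 = 45.041 sabins.
Net gain per m²: Δα = 0.90 − 0.06 = 0.84.
Area = ΔA/Δα = 45.041/0.84 = 53.6 m².

53.6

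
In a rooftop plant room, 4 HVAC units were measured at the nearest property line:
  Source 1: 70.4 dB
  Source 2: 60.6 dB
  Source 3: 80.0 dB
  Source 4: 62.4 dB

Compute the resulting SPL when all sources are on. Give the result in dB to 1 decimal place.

80.6 dB

Sum in the linear (power) domain: Σ 10^(Lᵢ/10) = 10^(70.4/10) + 10^(60.6/10) + 10^(80.0/10) + 10^(62.4/10) = 1.139e+08.
Combined level = 10 log₁₀(1.139e+08) = 80.6 dB.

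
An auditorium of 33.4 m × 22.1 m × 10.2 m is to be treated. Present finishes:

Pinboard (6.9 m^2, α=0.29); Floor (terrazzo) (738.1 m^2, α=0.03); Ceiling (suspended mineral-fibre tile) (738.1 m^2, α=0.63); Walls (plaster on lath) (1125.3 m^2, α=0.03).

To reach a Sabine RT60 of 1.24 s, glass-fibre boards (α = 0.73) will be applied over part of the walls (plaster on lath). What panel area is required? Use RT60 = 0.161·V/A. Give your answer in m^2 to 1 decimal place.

649.5

Equivalent absorption area: A₁ = 6.9·0.29 + 738.1·0.03 + 738.1·0.63 + 1125.3·0.03 = 522.906 m^2.
V = 7529.028 m³. Target absorption A₂ = 0.161 × 7529.028 / 1.24 = 977.559 sabins.
Absorption to add: 977.559 − 522.906 = 454.653 sabins.
Net gain per m^2: Δα = 0.73 − 0.03 = 0.70.
Area = ΔA/Δα = 454.653/0.70 = 649.5 m^2.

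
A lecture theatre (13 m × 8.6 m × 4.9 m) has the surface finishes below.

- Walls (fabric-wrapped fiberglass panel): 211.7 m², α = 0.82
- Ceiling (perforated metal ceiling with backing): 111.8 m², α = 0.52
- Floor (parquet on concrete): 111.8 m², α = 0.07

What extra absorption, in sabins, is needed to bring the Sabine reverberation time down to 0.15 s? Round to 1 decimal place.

A₁ = Σ Sᵢαᵢ = 211.7×0.82 + 111.8×0.52 + 111.8×0.07 = 239.556 sabins.
For T = 0.15 s, need A₂ = 0.161·V/T = 0.161·547.82/0.15 = 587.993 sabins.
ΔA = A₂ − A₁ = 587.993 − 239.556 = 348.4 sabins.

348.4 sabins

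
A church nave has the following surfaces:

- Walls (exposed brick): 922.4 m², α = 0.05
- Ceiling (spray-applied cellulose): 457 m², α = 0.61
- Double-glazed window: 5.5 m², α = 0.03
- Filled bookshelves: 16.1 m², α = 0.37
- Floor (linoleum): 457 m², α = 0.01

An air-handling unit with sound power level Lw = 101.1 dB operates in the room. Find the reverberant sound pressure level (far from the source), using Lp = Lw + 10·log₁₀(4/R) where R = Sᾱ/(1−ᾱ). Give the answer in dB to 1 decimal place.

A = 335.582 sabins; S = 1858.0 m².
ᾱ = 335.582/1858.0 = 0.1806; R = Sᾱ/(1−ᾱ) = 335.582/(1−0.1806) = 409.546 m².
Lp = Lw + 10 log₁₀(4/R) = 101.1 -20.10 = 81.0 dB.

81.0 dB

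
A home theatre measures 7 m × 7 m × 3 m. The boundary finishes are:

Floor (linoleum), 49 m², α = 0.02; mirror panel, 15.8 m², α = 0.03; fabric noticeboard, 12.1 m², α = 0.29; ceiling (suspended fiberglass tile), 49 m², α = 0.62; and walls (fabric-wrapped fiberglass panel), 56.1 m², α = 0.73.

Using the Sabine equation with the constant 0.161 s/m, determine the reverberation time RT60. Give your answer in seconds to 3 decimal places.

A = Σ Sᵢαᵢ = 49·0.02 + 15.8·0.03 + 12.1·0.29 + 49·0.62 + 56.1·0.73 = 76.296 sabins.
Room volume: 147 m³.
Sabine: RT60 = 0.161 × 147 / 76.296 = 0.310 s.

0.310 s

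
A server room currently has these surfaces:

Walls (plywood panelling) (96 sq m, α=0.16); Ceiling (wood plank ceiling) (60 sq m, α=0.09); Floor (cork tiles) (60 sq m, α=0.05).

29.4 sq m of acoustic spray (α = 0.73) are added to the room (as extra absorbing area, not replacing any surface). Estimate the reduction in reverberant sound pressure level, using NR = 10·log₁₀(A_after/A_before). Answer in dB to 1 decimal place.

Total absorption A_before = 96×0.16 + 60×0.09 + 60×0.05
  = 15.360 + 5.400 + 3.000 = 23.760 sq m sabins.
Treatment contributes 29.4·0.73 = 21.462 sabins.
A_after = 23.760 + 21.462 = 45.222 sabins.
NR = 10·log₁₀(45.222/23.760) = 2.8 dB.

2.8 dB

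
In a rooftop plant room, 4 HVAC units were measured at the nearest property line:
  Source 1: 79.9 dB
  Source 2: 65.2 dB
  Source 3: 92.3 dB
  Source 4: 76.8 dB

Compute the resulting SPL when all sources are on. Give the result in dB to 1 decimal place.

Sum in the linear (power) domain: Σ 10^(Lᵢ/10) = 10^(79.9/10) + 10^(65.2/10) + 10^(92.3/10) + 10^(76.8/10) = 1.847e+09.
Back to dB: 10·log₁₀ Σ = 92.7 dB.

92.7 dB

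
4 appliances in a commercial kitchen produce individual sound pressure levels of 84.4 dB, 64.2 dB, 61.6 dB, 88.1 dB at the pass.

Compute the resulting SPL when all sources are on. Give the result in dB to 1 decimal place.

89.7 dB

Converting to relative power and adding: 10^(84.4/10) + 10^(64.2/10) + 10^(61.6/10) + 10^(88.1/10) = 9.252e+08.
Back to dB: 10·log₁₀ Σ = 89.7 dB.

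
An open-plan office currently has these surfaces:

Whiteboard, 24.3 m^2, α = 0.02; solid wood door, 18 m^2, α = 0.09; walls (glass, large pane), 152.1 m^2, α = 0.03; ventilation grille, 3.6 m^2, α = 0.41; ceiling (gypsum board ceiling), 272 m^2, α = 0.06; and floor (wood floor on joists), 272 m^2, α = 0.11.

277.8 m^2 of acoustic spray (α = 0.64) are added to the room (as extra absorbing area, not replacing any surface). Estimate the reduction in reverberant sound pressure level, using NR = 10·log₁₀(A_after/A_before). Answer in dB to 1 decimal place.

Total absorption A_before = 24.3·0.02 + 18·0.09 + 152.1·0.03 + 3.6·0.41 + 272·0.06 + 272·0.11
  = 0.486 + 1.620 + 4.563 + 1.476 + 16.320 + 29.920 = 54.385 m^2 sabins.
Added absorption = 277.8 × 0.64 = 177.792 sabins.
A_after = 54.385 + 177.792 = 232.177 sabins.
Reduction = 10 log₁₀(A_after/A_before) = 10 log₁₀(4.2691) = 6.3 dB.

6.3 dB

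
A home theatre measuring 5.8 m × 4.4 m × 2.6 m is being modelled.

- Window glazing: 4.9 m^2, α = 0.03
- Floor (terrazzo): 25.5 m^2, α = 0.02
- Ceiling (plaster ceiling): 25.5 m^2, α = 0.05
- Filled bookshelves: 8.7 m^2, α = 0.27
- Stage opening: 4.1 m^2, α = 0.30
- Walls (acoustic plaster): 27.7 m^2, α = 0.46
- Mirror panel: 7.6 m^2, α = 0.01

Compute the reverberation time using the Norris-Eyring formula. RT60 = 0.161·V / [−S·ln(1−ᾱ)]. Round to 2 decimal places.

0.53 seconds

Total surface area S = 4.9 + 25.5 + 25.5 + 8.7 + 4.1 + 27.7 + 7.6 = 104.0 m^2.
Absorption A = 4.9×0.03 + 25.5×0.02 + 25.5×0.05 + 8.7×0.27 + 4.1×0.30 + 27.7×0.46 + 7.6×0.01 = 18.329 sabins.
ᾱ = 18.329 / 104.0 = 0.1762.
Eyring denominator: −S ln(1−ᾱ) = 20.158.
V = 5.8 × 4.4 × 2.6 = 66.352 m³.
RT60 = 0.161 × 66.352 / 20.158 = 0.53 s.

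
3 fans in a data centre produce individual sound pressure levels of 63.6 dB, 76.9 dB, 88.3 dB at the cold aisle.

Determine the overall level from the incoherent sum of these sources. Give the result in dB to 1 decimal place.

Converting to relative power and adding: 10^(63.6/10) + 10^(76.9/10) + 10^(88.3/10) = 7.274e+08.
Back to dB: 10·log₁₀ Σ = 88.6 dB.

88.6 dB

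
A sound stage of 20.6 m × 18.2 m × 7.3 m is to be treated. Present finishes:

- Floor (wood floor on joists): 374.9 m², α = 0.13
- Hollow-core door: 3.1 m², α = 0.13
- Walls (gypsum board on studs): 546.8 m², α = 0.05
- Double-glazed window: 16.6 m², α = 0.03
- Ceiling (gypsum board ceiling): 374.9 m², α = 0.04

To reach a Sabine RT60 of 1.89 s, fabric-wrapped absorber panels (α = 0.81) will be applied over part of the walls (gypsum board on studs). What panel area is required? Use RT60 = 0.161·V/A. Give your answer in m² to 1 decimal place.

A₁ = Σ Sᵢαᵢ = 374.9*0.13 + 3.1*0.13 + 546.8*0.05 + 16.6*0.03 + 374.9*0.04 = 91.974 sabins.
Required A₂ = 0.161·2736.916/1.89 = 233.145 sabins.
Absorption to add: 233.145 − 91.974 = 141.171 sabins.
Net gain per m²: Δα = 0.81 − 0.05 = 0.76.
Area = ΔA/Δα = 141.171/0.76 = 185.8 m².

185.8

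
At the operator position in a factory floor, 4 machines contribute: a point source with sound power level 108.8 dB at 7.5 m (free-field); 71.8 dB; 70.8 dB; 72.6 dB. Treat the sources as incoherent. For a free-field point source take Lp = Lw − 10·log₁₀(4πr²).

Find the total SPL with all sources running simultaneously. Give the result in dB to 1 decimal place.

81.8 dB

Source at 7.5 m: Lp = 108.8 − 10·log₁₀(4π·7.5²) = 108.8 − 10·log₁₀(706.858) = 80.3 dB.
Σ 10^(Lᵢ/10) = 1.525e+08.
Combined level = 10 log₁₀(1.525e+08) = 81.8 dB.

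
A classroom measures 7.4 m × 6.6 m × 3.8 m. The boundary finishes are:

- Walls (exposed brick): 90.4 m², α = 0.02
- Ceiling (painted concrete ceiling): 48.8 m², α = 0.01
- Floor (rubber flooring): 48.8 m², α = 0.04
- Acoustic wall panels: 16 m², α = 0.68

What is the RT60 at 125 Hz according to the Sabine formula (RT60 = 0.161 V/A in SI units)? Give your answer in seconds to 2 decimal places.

Summing Sᵢαᵢ: 1.808 + 0.488 + 1.952 + 10.880 → A = 15.128 sabins.
Room volume: 185.592 m³.
T = 0.161 V/A = 0.161·185.592/15.128 = 1.98 s.

1.98 sec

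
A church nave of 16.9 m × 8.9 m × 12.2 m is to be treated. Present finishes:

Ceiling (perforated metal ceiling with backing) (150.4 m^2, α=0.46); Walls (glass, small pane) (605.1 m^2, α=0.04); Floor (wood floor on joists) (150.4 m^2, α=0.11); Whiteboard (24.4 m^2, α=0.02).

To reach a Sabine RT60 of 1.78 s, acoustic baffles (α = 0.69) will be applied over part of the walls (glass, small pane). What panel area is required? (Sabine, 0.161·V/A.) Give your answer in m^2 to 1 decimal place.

85.5

Total absorption A₁ = 150.4*0.46 + 605.1*0.04 + 150.4*0.11 + 24.4*0.02
  = 69.184 + 24.204 + 16.544 + 0.488 = 110.420 m^2 sabins.
V = 1835.002 m³. Target absorption A₂ = 0.161 × 1835.002 / 1.78 = 165.975 sabins.
ΔA needed = 165.975 − 110.420 = 55.555 sabins.
Net gain per m^2: Δα = 0.69 − 0.04 = 0.65.
Area = ΔA/Δα = 55.555/0.65 = 85.5 m^2.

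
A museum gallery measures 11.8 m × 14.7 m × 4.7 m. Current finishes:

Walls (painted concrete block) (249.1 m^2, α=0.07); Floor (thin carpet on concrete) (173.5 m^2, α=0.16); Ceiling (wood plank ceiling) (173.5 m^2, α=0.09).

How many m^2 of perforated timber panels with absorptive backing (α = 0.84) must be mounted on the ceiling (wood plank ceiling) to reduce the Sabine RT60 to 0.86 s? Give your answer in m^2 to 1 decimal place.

122.4

Summing Sᵢαᵢ: 17.437 + 27.760 + 15.615 → A₁ = 60.812 sabins.
Required A₂ = 0.161·815.262/0.86 = 152.625 sabins.
Absorption to add: 152.625 − 60.812 = 91.813 sabins.
Net gain per m^2: Δα = 0.84 − 0.09 = 0.75.
Area = ΔA/Δα = 91.813/0.75 = 122.4 m^2.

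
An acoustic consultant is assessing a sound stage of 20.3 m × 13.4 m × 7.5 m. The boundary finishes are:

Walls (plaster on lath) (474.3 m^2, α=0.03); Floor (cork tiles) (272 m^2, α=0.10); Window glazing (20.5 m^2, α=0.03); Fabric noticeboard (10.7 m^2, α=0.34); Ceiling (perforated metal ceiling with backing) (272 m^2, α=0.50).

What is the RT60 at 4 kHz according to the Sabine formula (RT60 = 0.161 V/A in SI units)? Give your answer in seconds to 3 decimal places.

1.808 s

A = Σ Sᵢαᵢ = 474.3×0.03 + 272×0.10 + 20.5×0.03 + 10.7×0.34 + 272×0.50 = 181.682 sabins.
Room volume: 2040.15 m³.
Sabine: RT60 = 0.161 × 2040.15 / 181.682 = 1.808 s.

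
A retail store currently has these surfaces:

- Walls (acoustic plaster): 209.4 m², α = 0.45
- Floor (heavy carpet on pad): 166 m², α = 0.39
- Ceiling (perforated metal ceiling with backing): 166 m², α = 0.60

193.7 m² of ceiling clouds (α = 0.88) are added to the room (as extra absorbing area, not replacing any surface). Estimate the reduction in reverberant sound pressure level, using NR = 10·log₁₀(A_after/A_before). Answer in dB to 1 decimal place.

Total absorption A_before = 209.4×0.45 + 166×0.39 + 166×0.60
  = 94.230 + 64.740 + 99.600 = 258.570 m² sabins.
Added absorption = 193.7 × 0.88 = 170.456 sabins.
A_after = 258.570 + 170.456 = 429.026 sabins.
Reduction = 10 log₁₀(A_after/A_before) = 10 log₁₀(1.6592) = 2.2 dB.

2.2 dB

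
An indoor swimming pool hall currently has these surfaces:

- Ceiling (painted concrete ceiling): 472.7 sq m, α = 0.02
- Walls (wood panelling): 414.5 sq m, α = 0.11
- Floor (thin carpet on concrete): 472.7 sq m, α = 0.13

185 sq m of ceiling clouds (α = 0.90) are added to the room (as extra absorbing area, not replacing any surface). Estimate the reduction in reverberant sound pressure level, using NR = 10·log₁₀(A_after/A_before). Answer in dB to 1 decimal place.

Total absorption A_before = 472.7·0.02 + 414.5·0.11 + 472.7·0.13
  = 9.454 + 45.595 + 61.451 = 116.500 sq m sabins.
Treatment contributes 185·0.90 = 166.500 sabins.
New total A_after = 283.000 sabins.
NR = 10·log₁₀(283.000/116.500) = 3.9 dB.

3.9 dB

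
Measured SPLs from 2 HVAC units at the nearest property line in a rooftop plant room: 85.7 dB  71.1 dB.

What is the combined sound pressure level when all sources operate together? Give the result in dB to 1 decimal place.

85.8 dB

Converting to relative power and adding: 10^(85.7/10) + 10^(71.1/10) = 3.844e+08.
Back to dB: 10·log₁₀ Σ = 85.8 dB.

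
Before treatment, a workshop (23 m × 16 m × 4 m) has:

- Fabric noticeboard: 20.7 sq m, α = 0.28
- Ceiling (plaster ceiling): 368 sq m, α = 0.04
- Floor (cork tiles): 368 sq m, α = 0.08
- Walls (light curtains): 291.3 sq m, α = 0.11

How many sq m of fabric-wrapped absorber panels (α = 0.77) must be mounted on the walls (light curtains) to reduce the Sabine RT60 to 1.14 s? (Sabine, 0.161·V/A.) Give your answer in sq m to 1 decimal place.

Total absorption A₁ = 20.7×0.28 + 368×0.04 + 368×0.08 + 291.3×0.11
  = 5.796 + 14.720 + 29.440 + 32.043 = 81.999 sq m sabins.
Required A₂ = 0.161·1472/1.14 = 207.888 sabins.
Absorption to add: 207.888 − 81.999 = 125.889 sabins.
Net gain per sq m: Δα = 0.77 − 0.11 = 0.66.
Panel area = 125.889 / 0.66 = 190.7 sq m.

190.7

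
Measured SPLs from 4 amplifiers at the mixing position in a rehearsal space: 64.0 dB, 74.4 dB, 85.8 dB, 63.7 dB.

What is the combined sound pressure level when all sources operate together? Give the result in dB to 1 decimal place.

Σ 10^(Lᵢ/10) = 4.126e+08.
Back to dB: 10·log₁₀ Σ = 86.2 dB.

86.2 dB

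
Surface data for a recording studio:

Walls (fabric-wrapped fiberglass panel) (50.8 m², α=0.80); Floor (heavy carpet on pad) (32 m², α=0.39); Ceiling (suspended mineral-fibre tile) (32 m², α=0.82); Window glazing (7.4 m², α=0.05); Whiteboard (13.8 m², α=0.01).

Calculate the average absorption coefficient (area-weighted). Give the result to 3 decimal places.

0.587

S = Σ Sᵢ = 50.8 + 32 + 32 + 7.4 + 13.8 = 136.0 m².
Σ(Sᵢαᵢ) = 50.8·0.80 + 32·0.39 + 32·0.82 + 7.4·0.05 + 13.8·0.01 = 79.868.
ᾱ = 79.868 / 136.0 = 0.587.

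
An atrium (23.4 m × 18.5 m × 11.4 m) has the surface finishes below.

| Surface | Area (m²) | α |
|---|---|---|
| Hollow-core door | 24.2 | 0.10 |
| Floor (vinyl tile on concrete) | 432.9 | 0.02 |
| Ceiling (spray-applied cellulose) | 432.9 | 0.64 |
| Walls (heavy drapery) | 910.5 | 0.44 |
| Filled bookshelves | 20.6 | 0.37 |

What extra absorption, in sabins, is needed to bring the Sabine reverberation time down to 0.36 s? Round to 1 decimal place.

Equivalent absorption area: A₁ = 24.2·0.10 + 432.9·0.02 + 432.9·0.64 + 910.5·0.44 + 20.6·0.37 = 696.376 m².
Target A₂ = 0.161·4935.06/0.36 = 2207.069 sabins (V = 4935.06 m³).
ΔA = A₂ − A₁ = 2207.069 − 696.376 = 1510.7 sabins.

1510.7 sabins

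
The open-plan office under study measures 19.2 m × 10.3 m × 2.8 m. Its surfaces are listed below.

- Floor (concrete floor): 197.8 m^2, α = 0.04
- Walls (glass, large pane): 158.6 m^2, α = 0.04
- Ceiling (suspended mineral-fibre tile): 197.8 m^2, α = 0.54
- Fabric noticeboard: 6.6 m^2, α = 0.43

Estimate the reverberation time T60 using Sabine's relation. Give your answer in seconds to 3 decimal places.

0.719 s

Summing Sᵢαᵢ: 7.912 + 6.344 + 106.812 + 2.838 → A = 123.906 sabins.
Room volume: 553.728 m³.
RT60 = 0.161 · V / A = 0.161 × 553.728 / 123.906 = 0.719 s.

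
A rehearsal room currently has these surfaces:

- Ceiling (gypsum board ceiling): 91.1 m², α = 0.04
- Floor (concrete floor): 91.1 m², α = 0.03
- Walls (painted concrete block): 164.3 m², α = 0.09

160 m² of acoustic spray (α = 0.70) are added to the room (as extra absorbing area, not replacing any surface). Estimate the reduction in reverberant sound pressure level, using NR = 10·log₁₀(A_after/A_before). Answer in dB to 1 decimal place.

Equivalent absorption area: A_before = 91.1·0.04 + 91.1·0.03 + 164.3·0.09 = 21.164 m².
Added absorption = 160 × 0.70 = 112.000 sabins.
A_after = 21.164 + 112.000 = 133.164 sabins.
NR = 10·log₁₀(133.164/21.164) = 8.0 dB.

8.0 dB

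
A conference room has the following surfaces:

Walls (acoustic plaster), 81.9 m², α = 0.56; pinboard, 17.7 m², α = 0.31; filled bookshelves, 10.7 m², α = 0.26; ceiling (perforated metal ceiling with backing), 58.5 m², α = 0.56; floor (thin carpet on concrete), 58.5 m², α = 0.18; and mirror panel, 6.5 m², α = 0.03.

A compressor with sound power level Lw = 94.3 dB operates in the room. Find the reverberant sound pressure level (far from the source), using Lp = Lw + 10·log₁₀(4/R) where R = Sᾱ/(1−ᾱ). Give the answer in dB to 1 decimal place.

78.1 dB

A = 97.618 sabins; S = 233.8 m².
ᾱ = 97.618/233.8 = 0.4175; R = Sᾱ/(1−ᾱ) = 97.618/(1−0.4175) = 167.585 m².
Lp = 94.3 + 10·log₁₀(4/167.585) = 94.3 + (-16.22) = 78.1 dB.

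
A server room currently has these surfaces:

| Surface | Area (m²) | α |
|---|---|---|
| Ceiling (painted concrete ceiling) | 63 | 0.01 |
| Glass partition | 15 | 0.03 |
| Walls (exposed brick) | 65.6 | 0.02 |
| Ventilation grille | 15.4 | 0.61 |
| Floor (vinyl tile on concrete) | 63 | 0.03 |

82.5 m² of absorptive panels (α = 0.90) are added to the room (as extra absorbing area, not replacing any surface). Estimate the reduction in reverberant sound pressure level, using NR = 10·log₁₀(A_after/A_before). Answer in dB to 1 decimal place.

Total absorption A_before = 63×0.01 + 15×0.03 + 65.6×0.02 + 15.4×0.61 + 63×0.03
  = 0.630 + 0.450 + 1.312 + 9.394 + 1.890 = 13.676 m² sabins.
Added absorption = 82.5 × 0.90 = 74.250 sabins.
New total A_after = 87.926 sabins.
Reduction = 10 log₁₀(A_after/A_before) = 10 log₁₀(6.4292) = 8.1 dB.

8.1 dB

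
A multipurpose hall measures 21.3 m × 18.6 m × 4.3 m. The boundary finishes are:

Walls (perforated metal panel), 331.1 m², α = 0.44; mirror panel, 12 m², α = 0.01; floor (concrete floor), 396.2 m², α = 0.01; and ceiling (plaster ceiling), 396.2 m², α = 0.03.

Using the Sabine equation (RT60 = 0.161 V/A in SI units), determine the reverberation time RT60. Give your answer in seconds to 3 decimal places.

1.697 s

Summing Sᵢαᵢ: 145.684 + 0.120 + 3.962 + 11.886 → A = 161.652 sabins.
Room volume: 1703.574 m³.
T = 0.161 V/A = 0.161·1703.574/161.652 = 1.697 s.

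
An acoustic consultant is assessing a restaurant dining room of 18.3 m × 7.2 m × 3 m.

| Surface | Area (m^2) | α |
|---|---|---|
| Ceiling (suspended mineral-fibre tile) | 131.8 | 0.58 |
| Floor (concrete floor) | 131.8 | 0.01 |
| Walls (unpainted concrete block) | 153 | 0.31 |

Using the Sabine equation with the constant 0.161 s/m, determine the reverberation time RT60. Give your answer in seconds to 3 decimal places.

0.508 s

A = Σ Sᵢαᵢ = 131.8·0.58 + 131.8·0.01 + 153·0.31 = 125.192 sabins.
Volume V = 18.3 × 7.2 × 3 = 395.28 m³.
Sabine: RT60 = 0.161 × 395.28 / 125.192 = 0.508 s.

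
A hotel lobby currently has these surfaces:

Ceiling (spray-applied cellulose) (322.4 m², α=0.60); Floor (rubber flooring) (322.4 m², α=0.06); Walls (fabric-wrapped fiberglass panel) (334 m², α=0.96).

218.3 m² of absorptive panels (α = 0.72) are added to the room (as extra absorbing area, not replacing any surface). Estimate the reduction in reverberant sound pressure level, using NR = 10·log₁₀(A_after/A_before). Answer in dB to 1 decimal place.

Summing Sᵢαᵢ: 193.440 + 19.344 + 320.640 → A_before = 533.424 sabins.
Added absorption = 218.3 × 0.72 = 157.176 sabins.
New total A_after = 690.600 sabins.
NR = 10·log₁₀(690.600/533.424) = 1.1 dB.

1.1 dB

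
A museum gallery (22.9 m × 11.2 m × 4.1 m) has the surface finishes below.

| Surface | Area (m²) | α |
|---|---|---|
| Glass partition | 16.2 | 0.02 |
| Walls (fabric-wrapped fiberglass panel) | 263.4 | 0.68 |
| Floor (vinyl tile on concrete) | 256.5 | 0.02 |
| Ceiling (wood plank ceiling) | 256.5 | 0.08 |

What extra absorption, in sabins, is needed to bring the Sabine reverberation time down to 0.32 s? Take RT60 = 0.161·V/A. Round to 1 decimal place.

324.0 sabins

Equivalent absorption area: A₁ = 16.2*0.02 + 263.4*0.68 + 256.5*0.02 + 256.5*0.08 = 205.086 m².
For T = 0.32 s, need A₂ = 0.161·V/T = 0.161·1051.568/0.32 = 529.070 sabins.
Shortfall: 529.070 − 205.086 = 324.0 sabins.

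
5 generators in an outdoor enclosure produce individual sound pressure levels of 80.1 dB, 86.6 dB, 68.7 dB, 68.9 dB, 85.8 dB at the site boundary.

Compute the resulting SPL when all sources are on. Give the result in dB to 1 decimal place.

Sum in the linear (power) domain: Σ 10^(Lᵢ/10) = 10^(80.1/10) + 10^(86.6/10) + 10^(68.7/10) + 10^(68.9/10) + 10^(85.8/10) = 9.548e+08.
Back to dB: 10·log₁₀ Σ = 89.8 dB.

89.8 dB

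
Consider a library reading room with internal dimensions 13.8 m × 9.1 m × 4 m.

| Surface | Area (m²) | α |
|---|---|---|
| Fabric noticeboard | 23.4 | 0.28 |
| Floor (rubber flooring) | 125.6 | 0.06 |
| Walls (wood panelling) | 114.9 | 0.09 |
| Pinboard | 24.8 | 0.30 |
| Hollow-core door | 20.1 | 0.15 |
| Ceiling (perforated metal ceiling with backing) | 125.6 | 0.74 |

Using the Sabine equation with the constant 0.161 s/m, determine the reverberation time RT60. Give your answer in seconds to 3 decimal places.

Equivalent absorption area: A = 23.4·0.28 + 125.6·0.06 + 114.9·0.09 + 24.8·0.30 + 20.1·0.15 + 125.6·0.74 = 127.828 m².
V = 13.8·9.1·4 = 502.32 m³.
Sabine: RT60 = 0.161 × 502.32 / 127.828 = 0.633 s.

0.633 s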